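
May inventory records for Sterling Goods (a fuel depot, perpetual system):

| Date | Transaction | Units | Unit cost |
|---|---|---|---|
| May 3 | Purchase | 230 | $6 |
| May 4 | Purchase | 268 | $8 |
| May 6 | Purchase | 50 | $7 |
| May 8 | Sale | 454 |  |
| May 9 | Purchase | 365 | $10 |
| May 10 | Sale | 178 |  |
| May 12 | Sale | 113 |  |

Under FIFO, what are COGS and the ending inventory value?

COGS = $5,844; ending inventory = $1,680

May 8, 454 sold [FIFO — oldest first]: 230 @ $6 + 224 @ $8 = $3,172
May 10, 178 sold [FIFO — oldest first]: 44 @ $8 + 50 @ $7 + 84 @ $10 = $1,542
May 12, 113 sold [FIFO — oldest first]: 113 @ $10 = $1,130
Total COGS = $3,172 + $1,542 + $1,130 = $5,844
Ending inventory: 168 @ $10 = $1,680
Check: goods available $7,524 = COGS $5,844 + ending $1,680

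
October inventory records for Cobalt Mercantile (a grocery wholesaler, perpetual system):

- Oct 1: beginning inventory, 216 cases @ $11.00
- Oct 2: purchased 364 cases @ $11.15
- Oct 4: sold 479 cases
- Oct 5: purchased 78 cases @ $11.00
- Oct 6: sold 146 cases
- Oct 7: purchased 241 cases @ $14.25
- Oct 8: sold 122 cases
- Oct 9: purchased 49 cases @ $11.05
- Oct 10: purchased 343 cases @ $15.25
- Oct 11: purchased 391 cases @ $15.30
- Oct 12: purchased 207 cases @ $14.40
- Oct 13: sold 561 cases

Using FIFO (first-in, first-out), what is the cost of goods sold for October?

COGS = $16,759.15

Oct 4, 479 sold [FIFO — oldest first]: 216 @ $11.00 + 263 @ $11.15 = $5,308.45
Oct 6, 146 sold [FIFO — oldest first]: 101 @ $11.15 + 45 @ $11.00 = $1,621.15
Oct 8, 122 sold [FIFO — oldest first]: 33 @ $11.00 + 89 @ $14.25 = $1,631.25
Oct 13, 561 sold [FIFO — oldest first]: 152 @ $14.25 + 49 @ $11.05 + 343 @ $15.25 + 17 @ $15.30 = $8,198.30
Total COGS = $5,308.45 + $1,621.15 + $1,631.25 + $8,198.30 = $16,759.15
Ending inventory: 374 @ $15.30 + 207 @ $14.40 = $8,703.00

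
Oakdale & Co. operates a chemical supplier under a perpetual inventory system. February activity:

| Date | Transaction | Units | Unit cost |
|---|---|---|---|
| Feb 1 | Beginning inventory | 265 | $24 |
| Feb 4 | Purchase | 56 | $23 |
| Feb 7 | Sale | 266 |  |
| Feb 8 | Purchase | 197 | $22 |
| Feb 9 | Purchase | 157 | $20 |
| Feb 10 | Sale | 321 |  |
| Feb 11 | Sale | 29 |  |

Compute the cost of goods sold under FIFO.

COGS = $13,942

Feb 7, 266 sold [FIFO — oldest first]: 265 @ $24 + 1 @ $23 = $6,383
Feb 10, 321 sold [FIFO — oldest first]: 55 @ $23 + 197 @ $22 + 69 @ $20 = $6,979
Feb 11, 29 sold [FIFO — oldest first]: 29 @ $20 = $580
Total COGS = $6,383 + $6,979 + $580 = $13,942
Ending inventory: 59 @ $20 = $1,180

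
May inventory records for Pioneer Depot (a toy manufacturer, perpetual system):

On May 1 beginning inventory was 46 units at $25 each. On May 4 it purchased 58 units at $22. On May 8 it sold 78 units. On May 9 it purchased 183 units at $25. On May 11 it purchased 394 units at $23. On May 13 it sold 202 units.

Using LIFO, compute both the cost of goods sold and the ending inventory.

May 8, 78 sold [LIFO — newest first]: 58 @ $22 + 20 @ $25 = $1,776
May 13, 202 sold [LIFO — newest first]: 202 @ $23 = $4,646
Total COGS = $1,776 + $4,646 = $6,422
Ending inventory: 26 @ $25 + 183 @ $25 + 192 @ $23 = $9,641
Check: goods available $16,063 = COGS $6,422 + ending $9,641

COGS = $6,422; ending inventory = $9,641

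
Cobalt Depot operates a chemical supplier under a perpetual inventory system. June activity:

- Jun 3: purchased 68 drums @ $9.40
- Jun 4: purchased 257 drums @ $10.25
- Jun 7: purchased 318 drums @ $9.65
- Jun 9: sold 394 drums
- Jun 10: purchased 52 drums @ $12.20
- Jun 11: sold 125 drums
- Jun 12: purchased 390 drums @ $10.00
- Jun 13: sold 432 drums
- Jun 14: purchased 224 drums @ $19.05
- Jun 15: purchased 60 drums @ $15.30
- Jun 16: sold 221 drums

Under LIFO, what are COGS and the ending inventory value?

Jun 9, 394 sold [LIFO — newest first]: 318 @ $9.65 + 76 @ $10.25 = $3,847.70
Jun 11, 125 sold [LIFO — newest first]: 52 @ $12.20 + 73 @ $10.25 = $1,382.65
Jun 13, 432 sold [LIFO — newest first]: 390 @ $10.00 + 42 @ $10.25 = $4,330.50
Jun 16, 221 sold [LIFO — newest first]: 60 @ $15.30 + 161 @ $19.05 = $3,985.05
Total COGS = $3,847.70 + $1,382.65 + $4,330.50 + $3,985.05 = $13,545.90
Ending inventory: 68 @ $9.40 + 66 @ $10.25 + 63 @ $19.05 = $2,515.85

COGS = $13,545.90; ending inventory = $2,515.85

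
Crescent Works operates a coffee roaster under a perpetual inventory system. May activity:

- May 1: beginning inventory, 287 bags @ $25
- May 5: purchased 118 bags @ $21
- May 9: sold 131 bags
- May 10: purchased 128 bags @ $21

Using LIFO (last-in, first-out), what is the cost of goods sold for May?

May 9, 131 sold [LIFO — newest first]: 118 @ $21 + 13 @ $25 = $2,803
Ending inventory: 274 @ $25 + 128 @ $21 = $9,538

COGS = $2,803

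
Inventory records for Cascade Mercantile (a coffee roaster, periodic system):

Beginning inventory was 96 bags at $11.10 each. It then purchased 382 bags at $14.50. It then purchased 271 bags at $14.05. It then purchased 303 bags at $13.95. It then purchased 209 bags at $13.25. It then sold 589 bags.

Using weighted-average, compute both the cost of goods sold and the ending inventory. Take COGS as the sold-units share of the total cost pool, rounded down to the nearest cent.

Sale 1, sell 589: 589/1261 × $17,408.25 → $8,131.21
Ending inventory (cost pool remaining) = $9,277.04

COGS = $8,131.21; ending inventory = $9,277.04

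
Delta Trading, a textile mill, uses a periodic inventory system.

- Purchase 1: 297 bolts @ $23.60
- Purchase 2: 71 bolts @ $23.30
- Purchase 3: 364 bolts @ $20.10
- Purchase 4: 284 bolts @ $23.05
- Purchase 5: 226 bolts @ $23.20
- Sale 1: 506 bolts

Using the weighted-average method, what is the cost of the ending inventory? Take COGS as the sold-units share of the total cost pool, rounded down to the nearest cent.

Sale 1, sell 506: 506/1242 × $27,769.30 → $11,313.41
Ending inventory (cost pool remaining) = $16,455.89
Check: goods available $27,769.30 = COGS $11,313.41 + ending $16,455.89

Ending inventory = $16,455.89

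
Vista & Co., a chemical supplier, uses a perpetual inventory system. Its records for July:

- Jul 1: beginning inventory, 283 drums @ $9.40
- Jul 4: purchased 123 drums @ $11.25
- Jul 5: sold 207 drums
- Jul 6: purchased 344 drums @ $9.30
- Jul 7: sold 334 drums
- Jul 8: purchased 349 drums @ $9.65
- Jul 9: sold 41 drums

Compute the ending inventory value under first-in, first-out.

Jul 5, 207 sold [FIFO — oldest first]: 207 @ $9.40 = $1,945.80
Jul 7, 334 sold [FIFO — oldest first]: 76 @ $9.40 + 123 @ $11.25 + 135 @ $9.30 = $3,353.65
Jul 9, 41 sold [FIFO — oldest first]: 41 @ $9.30 = $381.30
Total COGS = $1,945.80 + $3,353.65 + $381.30 = $5,680.75
Ending inventory: 168 @ $9.30 + 349 @ $9.65 = $4,930.25

Ending inventory = $4,930.25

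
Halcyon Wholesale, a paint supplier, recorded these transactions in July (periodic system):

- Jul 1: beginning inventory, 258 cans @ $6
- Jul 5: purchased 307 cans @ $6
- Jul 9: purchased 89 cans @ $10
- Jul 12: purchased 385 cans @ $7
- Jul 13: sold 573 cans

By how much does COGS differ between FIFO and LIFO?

$709

FIFO COGS: 258 @ $6 + 307 @ $6 + 8 @ $10 = $3,470
LIFO COGS: 385 @ $7 + 89 @ $10 + 99 @ $6 = $4,179
Difference = |$3,470 − $4,179| = $709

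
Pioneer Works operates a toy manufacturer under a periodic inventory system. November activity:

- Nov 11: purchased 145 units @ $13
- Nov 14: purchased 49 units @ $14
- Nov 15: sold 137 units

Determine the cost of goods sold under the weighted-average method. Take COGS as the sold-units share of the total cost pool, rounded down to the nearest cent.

Nov 15, sell 137: 137/194 × $2,571.00 → $1,815.60
Ending inventory (cost pool remaining) = $755.40

COGS = $1,815.60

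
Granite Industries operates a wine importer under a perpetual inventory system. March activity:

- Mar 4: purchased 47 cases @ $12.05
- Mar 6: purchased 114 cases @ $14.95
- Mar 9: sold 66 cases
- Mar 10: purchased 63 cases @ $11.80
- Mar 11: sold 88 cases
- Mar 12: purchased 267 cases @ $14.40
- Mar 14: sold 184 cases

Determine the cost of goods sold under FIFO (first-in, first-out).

Mar 9, 66 sold [FIFO — oldest first]: 47 @ $12.05 + 19 @ $14.95 = $850.40
Mar 11, 88 sold [FIFO — oldest first]: 88 @ $14.95 = $1,315.60
Mar 14, 184 sold [FIFO — oldest first]: 7 @ $14.95 + 63 @ $11.80 + 114 @ $14.40 = $2,489.65
Total COGS = $850.40 + $1,315.60 + $2,489.65 = $4,655.65
Ending inventory: 153 @ $14.40 = $2,203.20

COGS = $4,655.65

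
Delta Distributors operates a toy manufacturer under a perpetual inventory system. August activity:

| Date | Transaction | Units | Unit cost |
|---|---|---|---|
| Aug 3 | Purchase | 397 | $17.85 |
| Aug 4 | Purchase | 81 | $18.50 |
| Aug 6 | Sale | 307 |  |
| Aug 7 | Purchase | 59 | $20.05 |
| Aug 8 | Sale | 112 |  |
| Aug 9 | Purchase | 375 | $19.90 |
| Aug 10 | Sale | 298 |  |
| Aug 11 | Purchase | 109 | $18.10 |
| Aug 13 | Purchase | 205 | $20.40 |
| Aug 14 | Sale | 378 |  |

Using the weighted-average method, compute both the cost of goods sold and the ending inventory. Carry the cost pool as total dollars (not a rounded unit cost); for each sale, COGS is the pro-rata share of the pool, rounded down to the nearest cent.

COGS = $20,819.37; ending inventory = $2,565.93

After Aug 3: 397 on hand, pool $7,086.45 (≈ $17.8500 each)
After Aug 4: 478 on hand, pool $8,584.95 (≈ $17.9601 each)
Aug 6, sell 307: 307/478 × $8,584.95 → $5,513.76
After Aug 7: 230 on hand, pool $4,254.14 (≈ $18.4963 each)
Aug 8, sell 112: 112/230 × $4,254.14 → $2,071.58
After Aug 9: 493 on hand, pool $9,645.06 (≈ $19.5640 each)
Aug 10, sell 298: 298/493 × $9,645.06 → $5,830.07
After Aug 11: 304 on hand, pool $5,787.89 (≈ $19.0391 each)
After Aug 13: 509 on hand, pool $9,969.89 (≈ $19.5872 each)
Aug 14, sell 378: 378/509 × $9,969.89 → $7,403.96
Total COGS = $5,513.76 + $2,071.58 + $5,830.07 + $7,403.96 = $20,819.37
Ending inventory (cost pool remaining) = $2,565.93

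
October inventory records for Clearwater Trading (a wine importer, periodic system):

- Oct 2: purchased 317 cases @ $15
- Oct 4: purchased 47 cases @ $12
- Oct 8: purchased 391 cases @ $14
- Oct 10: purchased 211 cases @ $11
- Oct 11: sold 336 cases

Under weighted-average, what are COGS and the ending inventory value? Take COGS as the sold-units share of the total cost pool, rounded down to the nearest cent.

Oct 11, sell 336: 336/966 × $13,114.00 → $4,561.39
Ending inventory (cost pool remaining) = $8,552.61
Check: goods available $13,114.00 = COGS $4,561.39 + ending $8,552.61

COGS = $4,561.39; ending inventory = $8,552.61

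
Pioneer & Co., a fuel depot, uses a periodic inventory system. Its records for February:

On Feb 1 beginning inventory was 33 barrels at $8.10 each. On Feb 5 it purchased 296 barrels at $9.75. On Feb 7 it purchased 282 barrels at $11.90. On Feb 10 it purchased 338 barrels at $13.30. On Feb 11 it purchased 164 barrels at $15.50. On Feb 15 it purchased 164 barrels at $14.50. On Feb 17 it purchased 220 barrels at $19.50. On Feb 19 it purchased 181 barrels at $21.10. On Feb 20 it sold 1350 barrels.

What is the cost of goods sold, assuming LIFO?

COGS = $20,890.05

Feb 20, 1350 sold [LIFO — newest first]: 181 @ $21.10 + 220 @ $19.50 + 164 @ $14.50 + 164 @ $15.50 + 338 @ $13.30 + 282 @ $11.90 + 1 @ $9.75 = $20,890.05
Ending inventory: 33 @ $8.10 + 295 @ $9.75 = $3,143.55
Check: goods available $24,033.60 = COGS $20,890.05 + ending $3,143.55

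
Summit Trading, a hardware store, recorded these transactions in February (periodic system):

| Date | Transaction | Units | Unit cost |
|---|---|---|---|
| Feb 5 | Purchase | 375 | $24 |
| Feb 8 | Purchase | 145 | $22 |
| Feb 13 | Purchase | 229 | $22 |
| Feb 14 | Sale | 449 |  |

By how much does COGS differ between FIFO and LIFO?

$600

FIFO COGS: 375 @ $24 + 74 @ $22 = $10,628
LIFO COGS: 229 @ $22 + 145 @ $22 + 75 @ $24 = $10,028
Difference = |$10,628 − $10,028| = $600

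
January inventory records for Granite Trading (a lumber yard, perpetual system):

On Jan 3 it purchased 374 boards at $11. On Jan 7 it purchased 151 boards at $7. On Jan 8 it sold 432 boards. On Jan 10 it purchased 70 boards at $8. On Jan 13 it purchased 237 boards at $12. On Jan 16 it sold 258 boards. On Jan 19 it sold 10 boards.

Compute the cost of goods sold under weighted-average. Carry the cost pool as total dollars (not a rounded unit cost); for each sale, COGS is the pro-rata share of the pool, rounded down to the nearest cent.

After Jan 3: 374 on hand, pool $4,114.00 (≈ $11.0000 each)
After Jan 7: 525 on hand, pool $5,171.00 (≈ $9.8495 each)
Jan 8, sell 432: 432/525 × $5,171.00 → $4,254.99
After Jan 10: 163 on hand, pool $1,476.01 (≈ $9.0553 each)
After Jan 13: 400 on hand, pool $4,320.01 (≈ $10.8000 each)
Jan 16, sell 258: 258/400 × $4,320.01 → $2,786.40
Jan 19, sell 10: 10/142 × $1,533.61 → $108.00
Total COGS = $4,254.99 + $2,786.40 + $108.00 = $7,149.39
Ending inventory (cost pool remaining) = $1,425.61

COGS = $7,149.39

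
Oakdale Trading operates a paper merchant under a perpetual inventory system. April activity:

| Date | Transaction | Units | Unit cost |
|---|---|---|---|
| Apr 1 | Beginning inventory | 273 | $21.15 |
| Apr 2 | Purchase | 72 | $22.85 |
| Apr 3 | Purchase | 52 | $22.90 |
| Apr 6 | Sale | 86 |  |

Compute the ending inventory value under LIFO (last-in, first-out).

Ending inventory = $6,642.25

Apr 6, 86 sold [LIFO — newest first]: 52 @ $22.90 + 34 @ $22.85 = $1,967.70
Ending inventory: 273 @ $21.15 + 38 @ $22.85 = $6,642.25
Check: goods available $8,609.95 = COGS $1,967.70 + ending $6,642.25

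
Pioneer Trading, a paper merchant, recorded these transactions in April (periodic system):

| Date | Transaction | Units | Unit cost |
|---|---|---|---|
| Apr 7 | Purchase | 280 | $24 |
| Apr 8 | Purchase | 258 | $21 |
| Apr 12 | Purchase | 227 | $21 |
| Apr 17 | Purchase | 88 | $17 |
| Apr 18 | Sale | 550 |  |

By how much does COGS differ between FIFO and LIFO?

FIFO COGS: 280 @ $24 + 258 @ $21 + 12 @ $21 = $12,390
LIFO COGS: 88 @ $17 + 227 @ $21 + 235 @ $21 = $11,198
Difference = |$12,390 − $11,198| = $1,192

$1,192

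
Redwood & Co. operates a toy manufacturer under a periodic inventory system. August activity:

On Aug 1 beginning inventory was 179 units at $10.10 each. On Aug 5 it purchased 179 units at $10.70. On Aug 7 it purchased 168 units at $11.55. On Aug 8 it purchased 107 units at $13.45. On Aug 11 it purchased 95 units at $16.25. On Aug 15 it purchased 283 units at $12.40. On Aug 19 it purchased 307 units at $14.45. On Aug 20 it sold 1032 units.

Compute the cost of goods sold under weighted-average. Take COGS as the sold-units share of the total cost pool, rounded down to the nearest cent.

COGS = $12,991.49

Aug 20, sell 1032: 1032/1318 × $16,591.85 → $12,991.49
Ending inventory (cost pool remaining) = $3,600.36
Check: goods available $16,591.85 = COGS $12,991.49 + ending $3,600.36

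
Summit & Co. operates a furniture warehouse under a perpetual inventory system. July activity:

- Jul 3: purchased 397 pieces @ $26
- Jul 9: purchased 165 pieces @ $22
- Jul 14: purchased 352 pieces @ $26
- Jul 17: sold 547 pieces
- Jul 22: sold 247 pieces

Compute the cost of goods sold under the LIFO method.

COGS = $19,984

Jul 17, 547 sold [LIFO — newest first]: 352 @ $26 + 165 @ $22 + 30 @ $26 = $13,562
Jul 22, 247 sold [LIFO — newest first]: 247 @ $26 = $6,422
Total COGS = $13,562 + $6,422 = $19,984
Ending inventory: 120 @ $26 = $3,120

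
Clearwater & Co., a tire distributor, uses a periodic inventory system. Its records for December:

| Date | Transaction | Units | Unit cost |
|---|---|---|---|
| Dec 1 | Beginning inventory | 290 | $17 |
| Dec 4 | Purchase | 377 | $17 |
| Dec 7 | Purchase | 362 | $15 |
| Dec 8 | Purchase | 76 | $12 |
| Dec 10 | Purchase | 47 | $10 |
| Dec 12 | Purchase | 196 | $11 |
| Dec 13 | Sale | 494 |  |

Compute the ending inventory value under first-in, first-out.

Ending inventory = $11,909

Dec 13, 494 sold [FIFO — oldest first]: 290 @ $17 + 204 @ $17 = $8,398
Ending inventory: 173 @ $17 + 362 @ $15 + 76 @ $12 + 47 @ $10 + 196 @ $11 = $11,909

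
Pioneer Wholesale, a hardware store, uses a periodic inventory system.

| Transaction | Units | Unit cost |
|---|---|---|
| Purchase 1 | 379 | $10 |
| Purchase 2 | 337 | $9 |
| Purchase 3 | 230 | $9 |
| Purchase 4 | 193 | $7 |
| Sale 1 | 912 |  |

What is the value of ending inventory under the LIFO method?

Ending inventory = $2,270

Sale 1 (912) [LIFO — newest first]: 193 @ $7 + 230 @ $9 + 337 @ $9 + 152 @ $10 = $7,974
Ending inventory: 227 @ $10 = $2,270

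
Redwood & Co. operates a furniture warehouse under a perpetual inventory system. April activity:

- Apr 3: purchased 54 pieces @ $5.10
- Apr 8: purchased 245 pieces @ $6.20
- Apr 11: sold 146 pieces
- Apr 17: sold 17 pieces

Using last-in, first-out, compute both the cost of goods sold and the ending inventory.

COGS = $1,010.60; ending inventory = $783.80

Apr 11, 146 sold [LIFO — newest first]: 146 @ $6.20 = $905.20
Apr 17, 17 sold [LIFO — newest first]: 17 @ $6.20 = $105.40
Total COGS = $905.20 + $105.40 = $1,010.60
Ending inventory: 54 @ $5.10 + 82 @ $6.20 = $783.80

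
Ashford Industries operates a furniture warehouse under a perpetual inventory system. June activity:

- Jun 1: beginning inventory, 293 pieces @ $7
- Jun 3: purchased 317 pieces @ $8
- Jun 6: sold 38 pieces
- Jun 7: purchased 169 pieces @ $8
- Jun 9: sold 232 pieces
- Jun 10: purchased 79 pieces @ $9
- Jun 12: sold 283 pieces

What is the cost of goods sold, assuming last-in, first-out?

COGS = $4,503

Jun 6, 38 sold [LIFO — newest first]: 38 @ $8 = $304
Jun 9, 232 sold [LIFO — newest first]: 169 @ $8 + 63 @ $8 = $1,856
Jun 12, 283 sold [LIFO — newest first]: 79 @ $9 + 204 @ $8 = $2,343
Total COGS = $304 + $1,856 + $2,343 = $4,503
Ending inventory: 293 @ $7 + 12 @ $8 = $2,147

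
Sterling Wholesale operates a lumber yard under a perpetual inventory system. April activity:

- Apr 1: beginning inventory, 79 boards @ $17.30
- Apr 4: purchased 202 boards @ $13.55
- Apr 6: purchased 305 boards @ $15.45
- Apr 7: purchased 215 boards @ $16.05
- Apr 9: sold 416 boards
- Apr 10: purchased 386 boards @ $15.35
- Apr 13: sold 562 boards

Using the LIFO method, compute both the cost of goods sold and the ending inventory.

COGS = $15,063.70; ending inventory = $3,128.20

Apr 9, 416 sold [LIFO — newest first]: 215 @ $16.05 + 201 @ $15.45 = $6,556.20
Apr 13, 562 sold [LIFO — newest first]: 386 @ $15.35 + 104 @ $15.45 + 72 @ $13.55 = $8,507.50
Total COGS = $6,556.20 + $8,507.50 = $15,063.70
Ending inventory: 79 @ $17.30 + 130 @ $13.55 = $3,128.20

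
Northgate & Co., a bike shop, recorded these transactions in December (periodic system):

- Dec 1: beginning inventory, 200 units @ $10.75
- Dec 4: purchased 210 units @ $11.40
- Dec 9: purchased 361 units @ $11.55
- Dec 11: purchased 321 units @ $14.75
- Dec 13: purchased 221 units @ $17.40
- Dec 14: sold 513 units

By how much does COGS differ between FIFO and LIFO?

FIFO COGS: 200 @ $10.75 + 210 @ $11.40 + 103 @ $11.55 = $5,733.65
LIFO COGS: 221 @ $17.40 + 292 @ $14.75 = $8,152.40
Difference = |$5,733.65 − $8,152.40| = $2,418.75

$2,418.75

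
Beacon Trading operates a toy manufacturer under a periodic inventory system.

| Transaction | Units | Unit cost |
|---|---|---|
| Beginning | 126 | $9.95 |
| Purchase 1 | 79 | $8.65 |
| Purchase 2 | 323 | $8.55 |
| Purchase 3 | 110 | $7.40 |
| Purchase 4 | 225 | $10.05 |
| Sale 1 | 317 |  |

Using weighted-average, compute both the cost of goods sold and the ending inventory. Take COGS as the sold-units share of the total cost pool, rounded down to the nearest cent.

Sale 1, sell 317: 317/863 × $7,773.95 → $2,855.55
Ending inventory (cost pool remaining) = $4,918.40
Check: goods available $7,773.95 = COGS $2,855.55 + ending $4,918.40

COGS = $2,855.55; ending inventory = $4,918.40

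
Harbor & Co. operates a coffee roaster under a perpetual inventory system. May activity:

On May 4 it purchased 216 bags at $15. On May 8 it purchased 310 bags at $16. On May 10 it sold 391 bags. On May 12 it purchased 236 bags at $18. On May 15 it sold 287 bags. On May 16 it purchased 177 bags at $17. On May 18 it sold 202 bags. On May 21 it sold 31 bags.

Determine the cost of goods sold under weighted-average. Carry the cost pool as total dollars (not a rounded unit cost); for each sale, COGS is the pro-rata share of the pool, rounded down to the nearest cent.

After May 4: 216 on hand, pool $3,240.00 (≈ $15.0000 each)
After May 8: 526 on hand, pool $8,200.00 (≈ $15.5894 each)
May 10, sell 391: 391/526 × $8,200.00 → $6,095.43
After May 12: 371 on hand, pool $6,352.57 (≈ $17.1228 each)
May 15, sell 287: 287/371 × $6,352.57 → $4,914.25
After May 16: 261 on hand, pool $4,447.32 (≈ $17.0395 each)
May 18, sell 202: 202/261 × $4,447.32 → $3,441.98
May 21, sell 31: 31/59 × $1,005.34 → $528.22
Total COGS = $6,095.43 + $4,914.25 + $3,441.98 + $528.22 = $14,979.88
Ending inventory (cost pool remaining) = $477.12
Check: goods available $15,457.00 = COGS $14,979.88 + ending $477.12

COGS = $14,979.88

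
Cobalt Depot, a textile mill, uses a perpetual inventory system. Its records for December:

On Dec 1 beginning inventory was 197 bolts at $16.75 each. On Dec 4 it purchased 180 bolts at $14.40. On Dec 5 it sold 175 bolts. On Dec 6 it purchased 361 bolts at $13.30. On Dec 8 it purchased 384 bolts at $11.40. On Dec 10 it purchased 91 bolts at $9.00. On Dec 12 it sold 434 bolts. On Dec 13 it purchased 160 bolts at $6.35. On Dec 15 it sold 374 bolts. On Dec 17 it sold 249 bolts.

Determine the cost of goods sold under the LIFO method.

COGS = $14,543.90

Dec 5, 175 sold [LIFO — newest first]: 175 @ $14.40 = $2,520.00
Dec 12, 434 sold [LIFO — newest first]: 91 @ $9.00 + 343 @ $11.40 = $4,729.20
Dec 15, 374 sold [LIFO — newest first]: 160 @ $6.35 + 41 @ $11.40 + 173 @ $13.30 = $3,784.30
Dec 17, 249 sold [LIFO — newest first]: 188 @ $13.30 + 5 @ $14.40 + 56 @ $16.75 = $3,510.40
Total COGS = $2,520.00 + $4,729.20 + $3,784.30 + $3,510.40 = $14,543.90
Ending inventory: 141 @ $16.75 = $2,361.75
Check: goods available $16,905.65 = COGS $14,543.90 + ending $2,361.75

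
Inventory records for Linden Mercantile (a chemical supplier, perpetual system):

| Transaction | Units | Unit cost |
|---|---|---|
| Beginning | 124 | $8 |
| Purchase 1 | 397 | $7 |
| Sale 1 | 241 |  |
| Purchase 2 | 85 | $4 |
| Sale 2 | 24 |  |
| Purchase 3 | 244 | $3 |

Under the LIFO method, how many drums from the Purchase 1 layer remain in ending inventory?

156

Sale 1 (241) [LIFO — newest first]: 241 @ $7 = $1,687
Sale 2 (24) [LIFO — newest first]: 24 @ $4 = $96
Total COGS = $1,687 + $96 = $1,783
Ending inventory: 124 @ $8 + 156 @ $7 + 61 @ $4 + 244 @ $3 = $3,060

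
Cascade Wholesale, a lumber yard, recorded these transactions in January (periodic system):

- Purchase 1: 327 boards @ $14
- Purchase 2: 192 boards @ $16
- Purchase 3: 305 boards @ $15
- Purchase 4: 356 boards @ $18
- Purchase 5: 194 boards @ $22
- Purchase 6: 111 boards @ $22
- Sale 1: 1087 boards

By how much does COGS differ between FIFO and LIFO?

FIFO COGS: 327 @ $14 + 192 @ $16 + 305 @ $15 + 263 @ $18 = $16,959
LIFO COGS: 111 @ $22 + 194 @ $22 + 356 @ $18 + 305 @ $15 + 121 @ $16 = $19,629
Difference = |$16,959 − $19,629| = $2,670

$2,670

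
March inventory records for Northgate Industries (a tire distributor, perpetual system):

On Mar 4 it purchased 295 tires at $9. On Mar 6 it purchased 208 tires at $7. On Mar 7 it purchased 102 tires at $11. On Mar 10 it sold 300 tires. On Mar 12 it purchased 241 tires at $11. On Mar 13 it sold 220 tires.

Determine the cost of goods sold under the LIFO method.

COGS = $4,928

Mar 10, 300 sold [LIFO — newest first]: 102 @ $11 + 198 @ $7 = $2,508
Mar 13, 220 sold [LIFO — newest first]: 220 @ $11 = $2,420
Total COGS = $2,508 + $2,420 = $4,928
Ending inventory: 295 @ $9 + 10 @ $7 + 21 @ $11 = $2,956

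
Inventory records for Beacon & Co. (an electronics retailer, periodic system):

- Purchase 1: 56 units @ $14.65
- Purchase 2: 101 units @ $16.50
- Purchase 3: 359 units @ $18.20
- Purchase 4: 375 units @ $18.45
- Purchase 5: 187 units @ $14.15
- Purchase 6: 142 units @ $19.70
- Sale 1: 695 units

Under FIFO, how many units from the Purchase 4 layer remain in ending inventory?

196

Sale 1 (695) [FIFO — oldest first]: 56 @ $14.65 + 101 @ $16.50 + 359 @ $18.20 + 179 @ $18.45 = $12,323.25
Ending inventory: 196 @ $18.45 + 187 @ $14.15 + 142 @ $19.70 = $9,059.65
Check: goods available $21,382.90 = COGS $12,323.25 + ending $9,059.65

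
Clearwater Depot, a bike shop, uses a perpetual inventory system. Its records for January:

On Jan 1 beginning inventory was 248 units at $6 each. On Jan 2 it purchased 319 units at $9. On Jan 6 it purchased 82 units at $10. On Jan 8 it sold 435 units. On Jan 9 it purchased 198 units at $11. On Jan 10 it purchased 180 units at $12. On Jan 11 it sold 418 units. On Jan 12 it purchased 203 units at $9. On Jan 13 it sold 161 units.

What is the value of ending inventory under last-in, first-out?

Jan 8, 435 sold [LIFO — newest first]: 82 @ $10 + 319 @ $9 + 34 @ $6 = $3,895
Jan 11, 418 sold [LIFO — newest first]: 180 @ $12 + 198 @ $11 + 40 @ $6 = $4,578
Jan 13, 161 sold [LIFO — newest first]: 161 @ $9 = $1,449
Total COGS = $3,895 + $4,578 + $1,449 = $9,922
Ending inventory: 174 @ $6 + 42 @ $9 = $1,422

Ending inventory = $1,422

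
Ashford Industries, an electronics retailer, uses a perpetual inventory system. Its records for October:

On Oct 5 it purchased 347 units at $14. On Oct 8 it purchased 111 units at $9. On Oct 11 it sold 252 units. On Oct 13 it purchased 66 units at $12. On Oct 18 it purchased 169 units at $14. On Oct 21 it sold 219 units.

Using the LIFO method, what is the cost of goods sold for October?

Oct 11, 252 sold [LIFO — newest first]: 111 @ $9 + 141 @ $14 = $2,973
Oct 21, 219 sold [LIFO — newest first]: 169 @ $14 + 50 @ $12 = $2,966
Total COGS = $2,973 + $2,966 = $5,939
Ending inventory: 206 @ $14 + 16 @ $12 = $3,076
Check: goods available $9,015 = COGS $5,939 + ending $3,076

COGS = $5,939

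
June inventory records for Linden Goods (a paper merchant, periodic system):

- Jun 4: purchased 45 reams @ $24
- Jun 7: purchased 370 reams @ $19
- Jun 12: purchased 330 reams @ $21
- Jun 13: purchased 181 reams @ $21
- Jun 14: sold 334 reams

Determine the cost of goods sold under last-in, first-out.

COGS = $7,014

Jun 14, 334 sold [LIFO — newest first]: 181 @ $21 + 153 @ $21 = $7,014
Ending inventory: 45 @ $24 + 370 @ $19 + 177 @ $21 = $11,827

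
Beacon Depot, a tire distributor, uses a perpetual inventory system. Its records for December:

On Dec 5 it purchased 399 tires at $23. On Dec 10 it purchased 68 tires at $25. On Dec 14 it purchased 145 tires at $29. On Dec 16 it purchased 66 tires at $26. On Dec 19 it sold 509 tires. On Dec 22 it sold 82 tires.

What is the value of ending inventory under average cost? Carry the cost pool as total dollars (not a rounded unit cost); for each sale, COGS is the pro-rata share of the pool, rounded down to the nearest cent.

After Dec 5: 399 on hand, pool $9,177.00 (≈ $23.0000 each)
After Dec 10: 467 on hand, pool $10,877.00 (≈ $23.2912 each)
After Dec 14: 612 on hand, pool $15,082.00 (≈ $24.6438 each)
After Dec 16: 678 on hand, pool $16,798.00 (≈ $24.7758 each)
Dec 19, sell 509: 509/678 × $16,798.00 → $12,610.88
Dec 22, sell 82: 82/169 × $4,187.12 → $2,031.62
Total COGS = $12,610.88 + $2,031.62 = $14,642.50
Ending inventory (cost pool remaining) = $2,155.50
Check: goods available $16,798.00 = COGS $14,642.50 + ending $2,155.50

Ending inventory = $2,155.50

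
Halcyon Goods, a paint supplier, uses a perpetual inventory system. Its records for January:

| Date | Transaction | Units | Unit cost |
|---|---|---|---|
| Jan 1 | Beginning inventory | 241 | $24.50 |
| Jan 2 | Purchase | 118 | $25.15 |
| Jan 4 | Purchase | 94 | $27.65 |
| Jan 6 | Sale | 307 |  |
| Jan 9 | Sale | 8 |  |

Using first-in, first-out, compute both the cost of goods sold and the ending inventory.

COGS = $7,765.60; ending inventory = $3,705.70

Jan 6, 307 sold [FIFO — oldest first]: 241 @ $24.50 + 66 @ $25.15 = $7,564.40
Jan 9, 8 sold [FIFO — oldest first]: 8 @ $25.15 = $201.20
Total COGS = $7,564.40 + $201.20 = $7,765.60
Ending inventory: 44 @ $25.15 + 94 @ $27.65 = $3,705.70
Check: goods available $11,471.30 = COGS $7,765.60 + ending $3,705.70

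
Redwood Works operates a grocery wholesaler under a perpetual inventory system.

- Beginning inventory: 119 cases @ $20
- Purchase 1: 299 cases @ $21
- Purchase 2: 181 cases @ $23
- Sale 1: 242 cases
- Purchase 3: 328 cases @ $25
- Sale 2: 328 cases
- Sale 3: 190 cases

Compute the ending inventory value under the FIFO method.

Sale 1 (242) [FIFO — oldest first]: 119 @ $20 + 123 @ $21 = $4,963
Sale 2 (328) [FIFO — oldest first]: 176 @ $21 + 152 @ $23 = $7,192
Sale 3 (190) [FIFO — oldest first]: 29 @ $23 + 161 @ $25 = $4,692
Total COGS = $4,963 + $7,192 + $4,692 = $16,847
Ending inventory: 167 @ $25 = $4,175
Check: goods available $21,022 = COGS $16,847 + ending $4,175

Ending inventory = $4,175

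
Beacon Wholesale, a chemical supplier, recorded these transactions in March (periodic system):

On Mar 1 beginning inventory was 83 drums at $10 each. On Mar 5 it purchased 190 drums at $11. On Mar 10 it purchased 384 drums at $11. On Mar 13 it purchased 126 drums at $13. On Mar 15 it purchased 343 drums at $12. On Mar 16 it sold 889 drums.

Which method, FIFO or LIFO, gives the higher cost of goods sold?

LIFO

FIFO COGS: 83 @ $10 + 190 @ $11 + 384 @ $11 + 126 @ $13 + 106 @ $12 = $10,054
LIFO COGS: 343 @ $12 + 126 @ $13 + 384 @ $11 + 36 @ $11 = $10,374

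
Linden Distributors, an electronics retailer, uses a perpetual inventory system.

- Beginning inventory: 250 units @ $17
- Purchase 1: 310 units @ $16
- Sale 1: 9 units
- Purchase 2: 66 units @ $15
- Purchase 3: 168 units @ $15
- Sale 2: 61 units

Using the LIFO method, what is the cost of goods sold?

Sale 1 (9) [LIFO — newest first]: 9 @ $16 = $144
Sale 2 (61) [LIFO — newest first]: 61 @ $15 = $915
Total COGS = $144 + $915 = $1,059
Ending inventory: 250 @ $17 + 301 @ $16 + 66 @ $15 + 107 @ $15 = $11,661

COGS = $1,059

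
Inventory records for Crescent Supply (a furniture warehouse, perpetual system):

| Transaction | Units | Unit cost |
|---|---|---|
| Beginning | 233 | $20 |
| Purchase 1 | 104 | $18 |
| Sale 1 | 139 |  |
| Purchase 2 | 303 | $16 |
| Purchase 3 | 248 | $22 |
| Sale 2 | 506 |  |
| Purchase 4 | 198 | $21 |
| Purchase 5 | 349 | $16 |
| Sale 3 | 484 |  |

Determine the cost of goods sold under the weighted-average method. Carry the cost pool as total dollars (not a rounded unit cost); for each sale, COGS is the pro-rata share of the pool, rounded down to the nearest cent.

After Beginning: 233 on hand, pool $4,660.00 (≈ $20.0000 each)
After Purchase 1: 337 on hand, pool $6,532.00 (≈ $19.3828 each)
Sale 1, sell 139: 139/337 × $6,532.00 → $2,694.20
After Purchase 2: 501 on hand, pool $8,685.80 (≈ $17.3369 each)
After Purchase 3: 749 on hand, pool $14,141.80 (≈ $18.8809 each)
Sale 2, sell 506: 506/749 × $14,141.80 → $9,553.73
After Purchase 4: 441 on hand, pool $8,746.07 (≈ $19.8324 each)
After Purchase 5: 790 on hand, pool $14,330.07 (≈ $18.1393 each)
Sale 3, sell 484: 484/790 × $14,330.07 → $8,779.43
Total COGS = $2,694.20 + $9,553.73 + $8,779.43 = $21,027.36
Ending inventory (cost pool remaining) = $5,550.64

COGS = $21,027.36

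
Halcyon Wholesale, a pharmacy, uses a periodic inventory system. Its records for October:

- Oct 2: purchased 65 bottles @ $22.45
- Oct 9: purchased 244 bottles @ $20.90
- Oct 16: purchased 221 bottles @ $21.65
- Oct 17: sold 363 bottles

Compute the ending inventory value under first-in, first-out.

Oct 17, 363 sold [FIFO — oldest first]: 65 @ $22.45 + 244 @ $20.90 + 54 @ $21.65 = $7,727.95
Ending inventory: 167 @ $21.65 = $3,615.55

Ending inventory = $3,615.55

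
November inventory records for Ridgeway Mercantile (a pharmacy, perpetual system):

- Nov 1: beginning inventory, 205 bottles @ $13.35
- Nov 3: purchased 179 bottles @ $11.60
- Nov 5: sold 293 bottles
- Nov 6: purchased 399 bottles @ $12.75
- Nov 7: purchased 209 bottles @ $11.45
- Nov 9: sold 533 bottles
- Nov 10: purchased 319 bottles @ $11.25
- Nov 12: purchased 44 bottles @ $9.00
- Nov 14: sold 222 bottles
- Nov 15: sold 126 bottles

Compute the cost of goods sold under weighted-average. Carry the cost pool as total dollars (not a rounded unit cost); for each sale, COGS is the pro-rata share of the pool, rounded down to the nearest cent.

After Nov 1: 205 on hand, pool $2,736.75 (≈ $13.3500 each)
After Nov 3: 384 on hand, pool $4,813.15 (≈ $12.5342 each)
Nov 5, sell 293: 293/384 × $4,813.15 → $3,672.53
After Nov 6: 490 on hand, pool $6,227.87 (≈ $12.7099 each)
After Nov 7: 699 on hand, pool $8,620.92 (≈ $12.3332 each)
Nov 9, sell 533: 533/699 × $8,620.92 → $6,573.60
After Nov 10: 485 on hand, pool $5,636.07 (≈ $11.6208 each)
After Nov 12: 529 on hand, pool $6,032.07 (≈ $11.4028 each)
Nov 14, sell 222: 222/529 × $6,032.07 → $2,531.41
Nov 15, sell 126: 126/307 × $3,500.66 → $1,436.75
Total COGS = $3,672.53 + $6,573.60 + $2,531.41 + $1,436.75 = $14,214.29
Ending inventory (cost pool remaining) = $2,063.91
Check: goods available $16,278.20 = COGS $14,214.29 + ending $2,063.91

COGS = $14,214.29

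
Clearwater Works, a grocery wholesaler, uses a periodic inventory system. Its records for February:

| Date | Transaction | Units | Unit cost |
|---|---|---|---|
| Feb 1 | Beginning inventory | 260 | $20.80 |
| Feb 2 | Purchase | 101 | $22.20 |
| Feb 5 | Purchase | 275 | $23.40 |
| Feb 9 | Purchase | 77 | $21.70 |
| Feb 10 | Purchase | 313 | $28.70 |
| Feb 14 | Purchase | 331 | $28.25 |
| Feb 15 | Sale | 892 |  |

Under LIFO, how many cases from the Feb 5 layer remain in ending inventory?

104

Feb 15, 892 sold [LIFO — newest first]: 331 @ $28.25 + 313 @ $28.70 + 77 @ $21.70 + 171 @ $23.40 = $24,006.15
Ending inventory: 260 @ $20.80 + 101 @ $22.20 + 104 @ $23.40 = $10,083.80
Check: goods available $34,089.95 = COGS $24,006.15 + ending $10,083.80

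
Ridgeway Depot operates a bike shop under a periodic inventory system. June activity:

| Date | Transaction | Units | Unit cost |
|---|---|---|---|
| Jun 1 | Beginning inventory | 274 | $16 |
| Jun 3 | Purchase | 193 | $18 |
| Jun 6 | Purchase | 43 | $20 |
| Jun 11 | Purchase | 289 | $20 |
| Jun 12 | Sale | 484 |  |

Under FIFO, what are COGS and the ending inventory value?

COGS = $8,198; ending inventory = $6,300

Jun 12, 484 sold [FIFO — oldest first]: 274 @ $16 + 193 @ $18 + 17 @ $20 = $8,198
Ending inventory: 26 @ $20 + 289 @ $20 = $6,300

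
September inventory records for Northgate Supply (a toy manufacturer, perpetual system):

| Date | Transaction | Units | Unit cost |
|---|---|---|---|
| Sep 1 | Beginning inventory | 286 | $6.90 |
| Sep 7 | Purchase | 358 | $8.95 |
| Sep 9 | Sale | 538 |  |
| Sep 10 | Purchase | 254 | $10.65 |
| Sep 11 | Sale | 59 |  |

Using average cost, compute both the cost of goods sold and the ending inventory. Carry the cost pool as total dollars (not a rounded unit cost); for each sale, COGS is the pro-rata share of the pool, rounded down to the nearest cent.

After Sep 1: 286 on hand, pool $1,973.40 (≈ $6.9000 each)
After Sep 7: 644 on hand, pool $5,177.50 (≈ $8.0396 each)
Sep 9, sell 538: 538/644 × $5,177.50 → $4,325.30
After Sep 10: 360 on hand, pool $3,557.30 (≈ $9.8814 each)
Sep 11, sell 59: 59/360 × $3,557.30 → $583.00
Total COGS = $4,325.30 + $583.00 = $4,908.30
Ending inventory (cost pool remaining) = $2,974.30

COGS = $4,908.30; ending inventory = $2,974.30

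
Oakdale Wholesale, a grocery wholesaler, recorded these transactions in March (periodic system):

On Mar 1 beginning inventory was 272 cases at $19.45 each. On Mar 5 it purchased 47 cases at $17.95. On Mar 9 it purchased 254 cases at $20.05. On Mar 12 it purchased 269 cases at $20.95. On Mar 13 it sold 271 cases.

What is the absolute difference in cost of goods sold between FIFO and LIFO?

$404.70

FIFO COGS: 271 @ $19.45 = $5,270.95
LIFO COGS: 269 @ $20.95 + 2 @ $20.05 = $5,675.65
Difference = |$5,270.95 − $5,675.65| = $404.70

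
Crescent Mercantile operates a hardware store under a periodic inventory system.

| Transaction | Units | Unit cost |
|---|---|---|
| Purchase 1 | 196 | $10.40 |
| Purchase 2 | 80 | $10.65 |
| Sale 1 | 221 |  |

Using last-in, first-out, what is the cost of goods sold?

Sale 1 (221) [LIFO — newest first]: 80 @ $10.65 + 141 @ $10.40 = $2,318.40
Ending inventory: 55 @ $10.40 = $572.00
Check: goods available $2,890.40 = COGS $2,318.40 + ending $572.00

COGS = $2,318.40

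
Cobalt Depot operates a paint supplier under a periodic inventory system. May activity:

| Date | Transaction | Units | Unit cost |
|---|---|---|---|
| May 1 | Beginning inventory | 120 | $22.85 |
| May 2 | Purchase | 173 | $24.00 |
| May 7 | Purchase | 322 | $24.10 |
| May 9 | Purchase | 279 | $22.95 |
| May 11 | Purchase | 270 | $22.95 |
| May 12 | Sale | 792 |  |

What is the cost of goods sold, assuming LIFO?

COGS = $18,455.85

May 12, 792 sold [LIFO — newest first]: 270 @ $22.95 + 279 @ $22.95 + 243 @ $24.10 = $18,455.85
Ending inventory: 120 @ $22.85 + 173 @ $24.00 + 79 @ $24.10 = $8,797.90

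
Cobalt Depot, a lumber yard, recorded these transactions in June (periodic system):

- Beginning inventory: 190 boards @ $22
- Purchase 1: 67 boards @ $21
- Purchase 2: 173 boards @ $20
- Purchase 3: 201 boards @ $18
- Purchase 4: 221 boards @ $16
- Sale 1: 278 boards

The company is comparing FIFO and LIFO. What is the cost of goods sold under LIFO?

COGS = $4,562

FIFO COGS: 190 @ $22 + 67 @ $21 + 21 @ $20 = $6,007
LIFO COGS: 221 @ $16 + 57 @ $18 = $4,562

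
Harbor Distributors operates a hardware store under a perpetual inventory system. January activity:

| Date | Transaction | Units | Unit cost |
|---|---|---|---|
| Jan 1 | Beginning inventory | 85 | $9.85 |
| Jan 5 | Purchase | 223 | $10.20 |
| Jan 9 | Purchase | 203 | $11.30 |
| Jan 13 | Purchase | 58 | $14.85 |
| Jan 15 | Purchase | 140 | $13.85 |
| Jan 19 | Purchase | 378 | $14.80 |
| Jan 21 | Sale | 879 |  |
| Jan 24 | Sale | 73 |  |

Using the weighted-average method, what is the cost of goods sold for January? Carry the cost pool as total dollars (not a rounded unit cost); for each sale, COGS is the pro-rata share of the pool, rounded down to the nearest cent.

COGS = $12,086.50

After Jan 1: 85 on hand, pool $837.25 (≈ $9.8500 each)
After Jan 5: 308 on hand, pool $3,111.85 (≈ $10.1034 each)
After Jan 9: 511 on hand, pool $5,405.75 (≈ $10.5788 each)
After Jan 13: 569 on hand, pool $6,267.05 (≈ $11.0141 each)
After Jan 15: 709 on hand, pool $8,206.05 (≈ $11.5741 each)
After Jan 19: 1087 on hand, pool $13,800.45 (≈ $12.6959 each)
Jan 21, sell 879: 879/1087 × $13,800.45 → $11,159.70
Jan 24, sell 73: 73/208 × $2,640.75 → $926.80
Total COGS = $11,159.70 + $926.80 = $12,086.50
Ending inventory (cost pool remaining) = $1,713.95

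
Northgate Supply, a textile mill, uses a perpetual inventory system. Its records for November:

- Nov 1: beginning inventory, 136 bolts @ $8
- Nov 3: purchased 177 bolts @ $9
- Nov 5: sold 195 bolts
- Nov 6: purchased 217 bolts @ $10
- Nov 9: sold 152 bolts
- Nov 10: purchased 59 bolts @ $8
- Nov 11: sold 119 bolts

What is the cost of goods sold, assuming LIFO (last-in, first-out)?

Nov 5, 195 sold [LIFO — newest first]: 177 @ $9 + 18 @ $8 = $1,737
Nov 9, 152 sold [LIFO — newest first]: 152 @ $10 = $1,520
Nov 11, 119 sold [LIFO — newest first]: 59 @ $8 + 60 @ $10 = $1,072
Total COGS = $1,737 + $1,520 + $1,072 = $4,329
Ending inventory: 118 @ $8 + 5 @ $10 = $994
Check: goods available $5,323 = COGS $4,329 + ending $994

COGS = $4,329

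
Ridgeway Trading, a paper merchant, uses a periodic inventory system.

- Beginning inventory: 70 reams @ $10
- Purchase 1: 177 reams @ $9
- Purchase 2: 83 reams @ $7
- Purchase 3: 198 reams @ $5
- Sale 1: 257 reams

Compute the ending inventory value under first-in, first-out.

Ending inventory = $1,501

Sale 1 (257) [FIFO — oldest first]: 70 @ $10 + 177 @ $9 + 10 @ $7 = $2,363
Ending inventory: 73 @ $7 + 198 @ $5 = $1,501
Check: goods available $3,864 = COGS $2,363 + ending $1,501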